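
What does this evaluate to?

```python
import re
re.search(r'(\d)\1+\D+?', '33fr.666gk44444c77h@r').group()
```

After group 1 captures some text, `\1` only succeeds where that same text appears again.
The match spans [0:3] → '33f'.

'33f'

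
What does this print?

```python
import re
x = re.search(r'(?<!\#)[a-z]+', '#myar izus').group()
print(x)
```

yar

`(?!…)`/`(?<!…)` only lets a position through if the neighbouring text does NOT match; no characters are consumed.
`re.search` tries every starting position until one works.
The match spans [2:5] → 'yar'.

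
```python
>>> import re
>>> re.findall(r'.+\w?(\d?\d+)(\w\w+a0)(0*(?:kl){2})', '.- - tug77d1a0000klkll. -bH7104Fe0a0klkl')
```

[('4', 'Fe0a0', 'klkl')]

The pattern matches one or more of any character, then optionally a word character; then optionally a digit, then one or more of a digit (captured); then a word character, then one or more of a word character, then the literal 'a0' (captured); then zero or more of a literal '0', then the literal 'kl' repeated 2 times (captured).
Scanning left to right: at [0:40] match '.- - tug77d1a0000klkll. -bH7104Fe0a0klkl', groups = ('4', 'Fe0a0', 'klkl').
3 groups means the one result is a tuple of 3 captured strings — 1 here.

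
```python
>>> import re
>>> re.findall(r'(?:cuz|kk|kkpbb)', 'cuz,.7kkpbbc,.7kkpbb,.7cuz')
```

['cuz', 'kk', 'kk', 'cuz']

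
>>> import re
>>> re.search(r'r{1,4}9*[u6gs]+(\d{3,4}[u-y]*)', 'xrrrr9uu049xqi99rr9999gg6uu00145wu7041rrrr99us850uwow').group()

Pattern: 1 to 4 of a literal 'r', then zero or more of a literal '9'; then one or more of one of [u6gs]; then 3 to 4 of a digit, then zero or more of a character in [u-y] (captured).
`search` walks the string left to right and returns the first match it finds.
The match spans [1:12] → 'rrrr9uu049x'.
Captured: group 1 = '049x'.

'rrrr9uu049x'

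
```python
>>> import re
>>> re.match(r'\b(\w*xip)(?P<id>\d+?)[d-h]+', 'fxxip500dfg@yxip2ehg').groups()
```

('fxxip', '500')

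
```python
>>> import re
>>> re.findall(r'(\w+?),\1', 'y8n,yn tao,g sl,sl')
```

After group 1 captures some text, `\1` only succeeds where that same text appears again.
Walking the string: at [13:18] match 'sl,sl', group 1 = 'sl'.
`findall` collects group 1 from the one match (1 total).

['sl']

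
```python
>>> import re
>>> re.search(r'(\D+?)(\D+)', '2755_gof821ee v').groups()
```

('_', 'gof')

The pattern matches one or more of a non-digit (lazy) (captured); then one or more of a non-digit (captured).
Because the quantifier is non-greedy, it stops expanding at the earliest point where the rest of the pattern can succeed.
`re.search` scans for the first position where the pattern succeeds.
The match spans [4:8] → '_gof'.
Captured: group 1 = '_', group 2 = 'gof'.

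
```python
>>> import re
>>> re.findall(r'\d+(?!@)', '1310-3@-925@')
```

The negative lookaround is zero-width — it rules out positions where the adjacent text would match, without consuming anything.
With no groups in the pattern, `findall` gives back each whole match — 2 here.

['1310', '92']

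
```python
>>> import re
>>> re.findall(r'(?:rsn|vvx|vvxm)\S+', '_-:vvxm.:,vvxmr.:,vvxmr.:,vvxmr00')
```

['vvxm.:,vvxmr.:,vvxmr.:,vvxmr00']

With no groups in the pattern, `findall` gives back each whole match — 1 here.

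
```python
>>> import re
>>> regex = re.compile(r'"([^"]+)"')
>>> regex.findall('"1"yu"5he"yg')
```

['1', '5he']

Scanning left to right: at [0:3] match '"1"', group 1 = '1'; at [5:10] match '"5he"', group 1 = '5he'.
One capturing group, so `findall` returns just the captured substring from each match — 2 in all.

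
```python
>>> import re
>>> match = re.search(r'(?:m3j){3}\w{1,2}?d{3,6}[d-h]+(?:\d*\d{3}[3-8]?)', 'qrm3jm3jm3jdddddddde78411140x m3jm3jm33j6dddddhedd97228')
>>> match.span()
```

The match spans [2:28] → 'm3jm3jm3jdddddddde78411140'.

(2, 28)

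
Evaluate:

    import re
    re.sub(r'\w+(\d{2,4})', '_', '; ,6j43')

'; ,_'

Pattern: one or more of a word character; then 2 to 4 of a digit (captured).
Matches: at [3:7] → '6j43'.
Each match is replaced by '_'.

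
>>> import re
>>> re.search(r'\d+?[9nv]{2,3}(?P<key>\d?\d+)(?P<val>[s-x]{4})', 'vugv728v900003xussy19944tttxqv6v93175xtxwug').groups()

Pattern: one or more of a digit (lazy); then 2 to 3 of one of [9nv]; then optionally a digit, then one or more of a digit (captured as 'key'); then exactly 4 of a character in [s-x] (captured as 'val').
Unlike `match`, `search` isn't anchored — it looks for the pattern anywhere in the string.
The match spans [4:18] → '728v900003xuss'.
Captured: group 1 = '00003', group 2 = 'xuss'.

('00003', 'xuss')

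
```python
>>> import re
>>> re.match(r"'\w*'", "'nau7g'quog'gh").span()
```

`match` is anchored at position 0; if the pattern doesn't fit there, it returns None.
The match spans [0:7] → "'nau7g'".

(0, 7)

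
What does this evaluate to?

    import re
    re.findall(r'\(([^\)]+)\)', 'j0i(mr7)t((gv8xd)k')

One capturing group, so `findall` returns just the captured substring from each match — 2 in all.

['mr7', '(gv8xd']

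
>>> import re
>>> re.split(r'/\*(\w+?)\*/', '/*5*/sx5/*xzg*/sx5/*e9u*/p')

['', '5', 'sx5', 'xzg', 'sx5', 'e9u', 'p']

`re.split` interleaves the captured-group text with the surrounding fragments.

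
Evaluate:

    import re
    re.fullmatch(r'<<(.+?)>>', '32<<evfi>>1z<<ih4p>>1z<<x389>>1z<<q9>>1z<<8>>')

For `fullmatch`, every character of the input must be accounted for by the pattern.
Here there's no way to consume every character, so the call returns None.

None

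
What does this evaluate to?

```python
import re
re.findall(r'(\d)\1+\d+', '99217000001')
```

['9']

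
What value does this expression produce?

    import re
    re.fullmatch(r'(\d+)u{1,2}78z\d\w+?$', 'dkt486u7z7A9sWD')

None

This matches one or more of a digit (captured); then 1 to 2 of a literal 'u'; then the literal '78z', then a digit, then one or more of a word character (lazy); then anchored at the end.
For `fullmatch`, every character of the input must be accounted for by the pattern.
Here the string isn't matched end-to-end, so the call returns None.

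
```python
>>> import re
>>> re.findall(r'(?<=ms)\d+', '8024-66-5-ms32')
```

The `(?=…)`/`(?<=…)` assertion just peeks at neighbouring text; it doesn't advance the match position.
Scanning left to right: at [12:14] → '32'.
`findall` yields the raw match text (1 of them) because the pattern has no groups.

['32']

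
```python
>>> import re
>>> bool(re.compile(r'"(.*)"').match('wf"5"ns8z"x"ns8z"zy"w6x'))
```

`re.match` won't scan ahead — the pattern has to work from the very first character.
Here the string doesn't start with a match, so the call returns None, and `bool(None)` is False.

False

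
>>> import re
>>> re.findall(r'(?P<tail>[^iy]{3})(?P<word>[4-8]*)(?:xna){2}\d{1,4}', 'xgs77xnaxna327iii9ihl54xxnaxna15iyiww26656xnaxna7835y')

[('xgs', '77'), ('54x', ''), ('ww2', '6656')]

Pattern: exactly 3 of any character except [iy] (captured as 'tail'); then zero or more of a character in [4-8] (captured as 'word'); then the literal 'xna' repeated 2 times, then 1 to 4 of a digit.
With 2 capturing groups, `findall` returns a 2-tuple per match.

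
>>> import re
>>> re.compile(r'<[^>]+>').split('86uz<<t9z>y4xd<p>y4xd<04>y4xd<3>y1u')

`split` removes every match and returns the 5 fragments in between.

['86uz', 'y4xd', 'y4xd', 'y4xd', 'y1u']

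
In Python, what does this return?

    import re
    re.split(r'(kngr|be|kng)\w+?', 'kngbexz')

['', 'kng', 'exz']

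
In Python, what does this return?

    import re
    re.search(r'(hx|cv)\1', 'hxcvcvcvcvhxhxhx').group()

'cvcv'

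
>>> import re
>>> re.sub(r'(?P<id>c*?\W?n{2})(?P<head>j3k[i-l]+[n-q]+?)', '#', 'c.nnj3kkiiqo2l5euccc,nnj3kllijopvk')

'#o2l5eu#pvk'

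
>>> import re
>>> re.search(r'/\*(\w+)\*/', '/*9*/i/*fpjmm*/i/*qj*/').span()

(0, 5)

The match spans [0:5] → '/*9*/'.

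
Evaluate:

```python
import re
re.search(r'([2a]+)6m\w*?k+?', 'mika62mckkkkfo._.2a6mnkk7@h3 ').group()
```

'2a6mnk'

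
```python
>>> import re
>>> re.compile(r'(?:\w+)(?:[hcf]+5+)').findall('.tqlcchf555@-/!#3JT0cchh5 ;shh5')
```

['tqlcchf555', '3JT0cchh5', 'shh5']

Pattern: one or more of a word character (non-capturing group); then one or more of one of [hcf], then one or more of a literal '5' (non-capturing group).
Walking the string: at [1:11] → 'tqlcchf555'; at [16:25] → '3JT0cchh5'; at [27:31] → 'shh5'.
Since nothing is captured, `findall` lists the 3 matched substrings directly.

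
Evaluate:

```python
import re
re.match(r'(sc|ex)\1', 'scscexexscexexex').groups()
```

The match spans [0:4] → 'scsc'.
Captured: group 1 = 'sc'.

('sc',)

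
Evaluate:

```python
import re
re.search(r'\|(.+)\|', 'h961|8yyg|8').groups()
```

('8yyg',)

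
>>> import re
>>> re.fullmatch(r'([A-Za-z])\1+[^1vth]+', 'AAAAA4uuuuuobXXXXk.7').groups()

('A',)

After group 1 captures some text, `\1` only succeeds where that same text appears again.
For `fullmatch`, every character of the input must be accounted for by the pattern.
The match spans [0:20] → 'AAAAA4uuuuuobXXXXk.7'.
Captured: group 1 = 'A'.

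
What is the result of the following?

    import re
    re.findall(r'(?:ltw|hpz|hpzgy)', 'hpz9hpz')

['hpz', 'hpz']

Since nothing is captured, `findall` lists the 2 matched substrings directly.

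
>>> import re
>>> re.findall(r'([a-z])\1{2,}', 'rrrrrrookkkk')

`\1` has to match the exact text group 1 already captured.
Matches: at [0:6] match 'rrrrrr', group 1 = 'r'; at [8:12] match 'kkkk', group 1 = 'k'.
Because there's exactly one group, `findall` drops the full match and keeps group 1 from each hit.

['r', 'k']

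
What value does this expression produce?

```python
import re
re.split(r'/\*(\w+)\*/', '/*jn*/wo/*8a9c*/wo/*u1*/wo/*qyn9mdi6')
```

['', 'jn', 'wo', '8a9c', 'wo', 'u1', 'wo/*qyn9mdi6']

`re.split` interleaves the captured-group text with the surrounding fragments.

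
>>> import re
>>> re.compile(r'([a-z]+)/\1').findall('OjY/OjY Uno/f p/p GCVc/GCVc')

['p']

`\1` has to match the exact text group 1 already captured.
One capturing group, so `findall` returns just the captured substring from the one match — 1 in all.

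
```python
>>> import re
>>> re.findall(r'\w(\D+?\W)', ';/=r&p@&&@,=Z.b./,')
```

['&p@', '.b.']

Pattern: a word character; then one or more of a non-digit (lazy), then a non-word character (captured).
Walking the string: at [3:7] match 'r&p@', group 1 = '&p@'; at [12:16] match 'Z.b.', group 1 = '.b.'.
Because there's exactly one group, `findall` drops the full match and keeps group 1 from each hit.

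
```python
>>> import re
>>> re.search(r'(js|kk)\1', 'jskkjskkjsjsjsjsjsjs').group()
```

'jsjs'

The backreference `\1` re-matches whatever the first group consumed, character for character.
The match spans [8:12] → 'jsjs'.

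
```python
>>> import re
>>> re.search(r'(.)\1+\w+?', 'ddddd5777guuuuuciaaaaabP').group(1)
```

`\1` has to match the exact text group 1 already captured.
`re.search` tries every starting position until one works.
The match spans [0:6] → 'ddddd5'.
Captured: group 1 = 'd'.

'd'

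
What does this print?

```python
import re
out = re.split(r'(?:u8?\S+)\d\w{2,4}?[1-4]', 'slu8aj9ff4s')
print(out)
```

['sl', 's']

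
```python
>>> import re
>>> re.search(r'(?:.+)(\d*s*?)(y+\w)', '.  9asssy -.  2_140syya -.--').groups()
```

('', 'ya')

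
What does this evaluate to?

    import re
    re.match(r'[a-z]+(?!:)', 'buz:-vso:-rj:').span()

Because the assertion is negative and zero-width, positions next to the forbidden text are skipped.
`match` is anchored at position 0; if the pattern doesn't fit there, it returns None.
The match spans [0:2] → 'bu'.

(0, 2)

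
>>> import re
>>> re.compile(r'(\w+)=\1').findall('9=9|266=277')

['9']

`\1` has to match the exact text group 1 already captured.
With a single group, `findall` returns only what that group captured — 1 item.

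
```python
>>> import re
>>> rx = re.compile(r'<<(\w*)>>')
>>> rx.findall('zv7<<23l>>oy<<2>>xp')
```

Matches: at [3:10] match '<<23l>>', group 1 = '23l'; at [12:17] match '<<2>>', group 1 = '2'.
With a single group, `findall` returns only what that group captured — 2 items.

['23l', '2']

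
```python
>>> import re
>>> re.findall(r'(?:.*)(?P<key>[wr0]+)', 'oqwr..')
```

The pattern matches zero or more of any character (non-capturing group); then one or more of one of [wr0] (captured as 'key').
One capturing group, so `findall` returns just the captured substring from the one match — 1 in all.

['r']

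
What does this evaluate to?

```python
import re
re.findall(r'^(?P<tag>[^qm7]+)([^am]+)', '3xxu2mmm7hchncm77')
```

[('3xxu', '2')]

Pattern: anchored at the start of the string; then one or more of any character except [qm7] (captured as 'tag'); then one or more of any character except [am] (captured).
With 2 capturing groups, `findall` returns a 2-tuple per match.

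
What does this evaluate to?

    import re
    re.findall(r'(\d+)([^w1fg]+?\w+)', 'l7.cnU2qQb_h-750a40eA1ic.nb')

This matches one or more of a digit (captured); then one or more of any character except [w1fg] (lazy), then one or more of a word character (captured).
Scanning left to right: at [1:12] match '7.cnU2qQb_h', groups = ('7', '.cnU2qQb_h'); at [13:24] match '750a40eA1ic', groups = ('750', 'a40eA1ic').
`findall` packs the 2 group values into a tuple for every match.

[('7', '.cnU2qQb_h'), ('750', 'a40eA1ic')]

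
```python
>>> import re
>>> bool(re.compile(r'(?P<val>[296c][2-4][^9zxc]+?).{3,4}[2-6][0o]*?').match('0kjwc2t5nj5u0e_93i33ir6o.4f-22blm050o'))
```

False

The pattern matches one of [296c], then a character in [2-4], then one or more of any character except [9zxc] (lazy) (captured as 'val'); then 3 to 4 of any character, then a character in [2-6], then zero or more of one of [0o] (lazy).
`re.match` only tries the pattern at the start of the string.
Here the string doesn't start with a match, so the call returns None, and `bool(None)` is False.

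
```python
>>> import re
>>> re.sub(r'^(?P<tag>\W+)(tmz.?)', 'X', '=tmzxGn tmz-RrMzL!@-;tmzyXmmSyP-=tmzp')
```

The pattern matches anchored at the start of the string; then one or more of a non-word character (captured as 'tag'); then the literal 'tmz', then optionally any character (captured).
Matches: at [0:5] → '=tmzx'.
`sub` substitutes 'X' at each match site.

'XGn tmz-RrMzL!@-;tmzyXmmSyP-=tmzp'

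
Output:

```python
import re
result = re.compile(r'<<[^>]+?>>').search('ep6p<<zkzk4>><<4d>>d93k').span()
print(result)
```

(4, 13)

`re.search` tries every starting position until one works.
The match spans [4:13] → '<<zkzk4>>'.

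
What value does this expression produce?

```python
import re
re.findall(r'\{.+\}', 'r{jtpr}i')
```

With no groups in the pattern, `findall` gives back each whole match — 1 here.

['{jtpr}']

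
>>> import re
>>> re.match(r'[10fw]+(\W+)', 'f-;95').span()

(0, 3)

With `match`, the pattern is implicitly anchored at the beginning.
The match spans [0:3] → 'f-;'.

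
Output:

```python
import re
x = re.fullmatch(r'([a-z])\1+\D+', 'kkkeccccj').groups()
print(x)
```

('k',)

A backreference is literal: `\1` must see the identical characters the first group matched.
`re.fullmatch` requires the pattern to consume the entire string.
The match spans [0:9] → 'kkkeccccj'.
Captured: group 1 = 'k'.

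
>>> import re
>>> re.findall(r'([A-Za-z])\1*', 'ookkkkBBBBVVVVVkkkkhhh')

`\1` is not a pattern — it's the concrete string captured by group 1, re-applied verbatim.
Walking the string: at [0:2] match 'oo', group 1 = 'o'; at [2:6] match 'kkkk', group 1 = 'k'; at [6:10] match 'BBBB', group 1 = 'B'; at [10:15] match 'VVVVV', group 1 = 'V'; at [15:19] match 'kkkk', group 1 = 'k'; ….
With a single group, `findall` returns only what that group captured — 6 items.

['o', 'k', 'B', 'V', 'k', 'h']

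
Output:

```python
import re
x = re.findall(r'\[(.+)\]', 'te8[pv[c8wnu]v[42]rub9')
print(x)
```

['pv[c8wnu]v[42']

`findall` collects group 1 from the one match (1 total).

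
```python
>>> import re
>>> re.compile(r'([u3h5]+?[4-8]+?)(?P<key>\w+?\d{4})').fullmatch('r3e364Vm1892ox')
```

Pattern: one or more of one of [u3h5] (lazy), then one or more of a character in [4-8] (lazy) (captured); then one or more of a word character (lazy), then exactly 4 of a digit (captured as 'key').
`fullmatch` succeeds only if the pattern covers the string from start to end.
Here the pattern can't cover the whole string, so the call returns None.

None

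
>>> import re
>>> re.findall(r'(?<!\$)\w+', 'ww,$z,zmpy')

The negative lookahead/lookbehind blocks any match where the forbidden context is present.
Matches: at [0:2] → 'ww'; at [6:10] → 'zmpy'.
With no groups in the pattern, `findall` gives back each whole match — 2 here.

['ww', 'zmpy']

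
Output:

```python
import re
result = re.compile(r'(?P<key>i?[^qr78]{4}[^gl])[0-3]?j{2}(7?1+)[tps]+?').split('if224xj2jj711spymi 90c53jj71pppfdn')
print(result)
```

The pattern matches optionally the literal 'i', then exactly 4 of any character except [qr78], then any character except [gl] (captured as 'key'); then optionally a character in [0-3], then exactly 2 of the literal 'j'; then optionally a literal '7', then one or more of a literal '1' (captured); then one or more of one of [tps] (lazy).
With the lazy modifier that quantifier settles for the fewest repetitions that let the rest of the pattern succeed (the atoms after it are unaffected and can still be greedy).
Matches to split on: at [2:14] → '224xj2jj711s'; at [17:29] → 'i 90c53jj71p'.
The group in the pattern means `split` returns the separators' captures alongside the pieces.

['if', '224xj', '711', 'pym', 'i 90c5', '71', 'ppfdn']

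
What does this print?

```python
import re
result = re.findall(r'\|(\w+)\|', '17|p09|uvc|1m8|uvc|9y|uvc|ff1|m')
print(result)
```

['p09', '1m8', '9y', 'ff1']

Because there's exactly one group, `findall` drops the full match and keeps group 1 from each hit.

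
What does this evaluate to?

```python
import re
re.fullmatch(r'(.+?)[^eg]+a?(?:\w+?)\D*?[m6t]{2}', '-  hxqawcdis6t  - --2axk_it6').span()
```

The pattern matches one or more of any character (lazy) (captured); then one or more of any character except [eg], then optionally the literal 'a'; then one or more of a word character (lazy) (non-capturing group); then zero or more of a non-digit (lazy), then exactly 2 of one of [m6t].
For `fullmatch`, every character of the input must be accounted for by the pattern.
The match spans [0:28] → '-  hxqawcdis6t  - --2axk_it6'.
Captured: group 1 = '-'.

(0, 28)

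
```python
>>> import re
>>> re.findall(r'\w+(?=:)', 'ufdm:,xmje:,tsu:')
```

The `(?=…)`/`(?<=…)` assertion just peeks at neighbouring text; it doesn't advance the match position.
Scanning left to right: at [0:4] → 'ufdm'; at [6:10] → 'xmje'; at [12:15] → 'tsu'.
`findall` yields the raw match text (3 of them) because the pattern has no groups.

['ufdm', 'xmje', 'tsu']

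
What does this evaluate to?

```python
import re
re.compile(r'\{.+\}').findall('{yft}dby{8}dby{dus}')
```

['{yft}dby{8}dby{dus}']

Scanning left to right: at [0:19] → '{yft}dby{8}dby{dus}'.
With no groups in the pattern, `findall` gives back each whole match — 1 here.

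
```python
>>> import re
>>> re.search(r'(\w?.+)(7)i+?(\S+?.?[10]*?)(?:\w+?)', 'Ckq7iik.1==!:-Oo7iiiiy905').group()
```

'Ckq7iik.1==!:-Oo7iiii'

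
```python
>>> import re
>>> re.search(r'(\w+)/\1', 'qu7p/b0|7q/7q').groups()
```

The match spans [8:13] → '7q/7q'.
Captured: group 1 = '7q'.

('7q',)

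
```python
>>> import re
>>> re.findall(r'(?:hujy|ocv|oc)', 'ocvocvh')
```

['ocv', 'ocv']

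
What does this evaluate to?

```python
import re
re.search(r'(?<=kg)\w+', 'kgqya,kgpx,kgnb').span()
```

The positive lookaround only admits positions where the adjacent text matches; those characters stay outside the span.
The match spans [2:5] → 'qya'.

(2, 5)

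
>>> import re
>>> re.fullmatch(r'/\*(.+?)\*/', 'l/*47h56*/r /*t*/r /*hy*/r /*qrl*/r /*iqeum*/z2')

For `fullmatch`, every character of the input must be accounted for by the pattern.
Here there's no way to consume every character, so the call returns None.

None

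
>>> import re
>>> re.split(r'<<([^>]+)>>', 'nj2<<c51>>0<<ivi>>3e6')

['nj2', 'c51', '0', 'ivi', '3e6']

The group in the pattern means `split` returns the separators' captures alongside the pieces.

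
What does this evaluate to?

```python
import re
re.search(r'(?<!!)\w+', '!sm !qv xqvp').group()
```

'm'

Because the assertion is negative and zero-width, positions next to the forbidden text are skipped.
The match spans [2:3] → 'm'.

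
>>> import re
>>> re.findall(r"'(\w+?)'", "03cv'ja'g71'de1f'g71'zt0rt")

['ja', 'de1f']

With a single group, `findall` returns only what that group captured — 2 items.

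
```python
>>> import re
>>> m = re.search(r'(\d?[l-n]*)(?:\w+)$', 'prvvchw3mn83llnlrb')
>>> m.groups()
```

('',)

The match spans [0:18] → 'prvvchw3mn83llnlrb'.
Captured: group 1 = ''.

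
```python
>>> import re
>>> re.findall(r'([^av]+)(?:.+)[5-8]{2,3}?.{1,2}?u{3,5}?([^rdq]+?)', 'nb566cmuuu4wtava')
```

[('nb', '4')]

Pattern: one or more of any character except [av] (captured); then one or more of any character (non-capturing group); then 2 to 3 of a character in [5-8] (lazy); then 1 to 2 of any character (lazy), then 3 to 5 of a literal 'u' (lazy); then one or more of any character except [rdq] (lazy) (captured).
A `+?`/`*?`/`{m,n}?` starts at its minimum and grows only as far as needed for what follows to match.
Matches: at [0:11] match 'nb566cmuuu4', groups = ('nb', '4').
With 2 capturing groups, `findall` returns a 2-tuple per match.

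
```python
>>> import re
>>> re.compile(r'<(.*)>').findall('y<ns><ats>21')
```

['ns><ats']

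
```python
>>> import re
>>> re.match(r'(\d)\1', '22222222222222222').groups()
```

('2',)

The backreference `\1` re-matches whatever the first group consumed, character for character.
`re.match` won't scan ahead — the pattern has to work from the very first character.
The match spans [0:2] → '22'.
Captured: group 1 = '2'.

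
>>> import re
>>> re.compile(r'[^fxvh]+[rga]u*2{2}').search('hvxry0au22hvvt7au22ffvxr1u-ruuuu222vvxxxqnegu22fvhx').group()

'ry0au22'

This matches one or more of any character except [fxvh]; then one of [rga], then zero or more of the literal 'u', then exactly 2 of a literal '2'.
The match spans [3:10] → 'ry0au22'.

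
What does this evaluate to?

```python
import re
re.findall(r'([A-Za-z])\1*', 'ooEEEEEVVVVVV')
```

`\1` has to match the exact text group 1 already captured.
Matches: at [0:2] match 'oo', group 1 = 'o'; at [2:7] match 'EEEEE', group 1 = 'E'; at [7:13] match 'VVVVVV', group 1 = 'V'.
`findall` collects group 1 from each match (3 total).

['o', 'E', 'V']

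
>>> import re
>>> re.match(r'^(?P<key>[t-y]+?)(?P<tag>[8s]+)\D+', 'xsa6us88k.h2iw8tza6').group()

'xsa'

Pattern: anchored at the start of the string; then one or more of a character in [t-y] (lazy) (captured as 'key'); then one or more of one of [8s] (captured as 'tag'); then one or more of a non-digit.
`match` is anchored at position 0; if the pattern doesn't fit there, it returns None.
The match spans [0:3] → 'xsa'.
Captured: group 1 = 'x', group 2 = 's'.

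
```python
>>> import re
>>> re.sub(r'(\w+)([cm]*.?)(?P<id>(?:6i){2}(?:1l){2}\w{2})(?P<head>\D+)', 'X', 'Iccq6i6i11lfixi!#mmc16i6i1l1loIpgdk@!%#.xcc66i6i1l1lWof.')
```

The pattern matches one or more of a word character (captured); then zero or more of one of [cm], then optionally any character (captured); then the literal '6i' repeated 2 times, then the literal '1l' repeated 2 times, then exactly 2 of a word character (captured as 'id'); then one or more of a non-digit (captured as 'head').
Matches: at [17:43] → 'mmc16i6i1l1loIpgdk@!%#.xcc'; at [43:56] → '66i6i1l1lWof.'.
Each match is replaced by 'X'.

'Iccq6i6i11lfixi!#XX'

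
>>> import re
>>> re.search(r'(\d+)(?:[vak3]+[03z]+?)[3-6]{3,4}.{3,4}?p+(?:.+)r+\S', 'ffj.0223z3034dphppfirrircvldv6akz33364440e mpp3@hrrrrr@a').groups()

This matches one or more of a digit (captured); then one or more of one of [vak3], then one or more of one of [03z] (lazy) (non-capturing group); then 3 to 4 of a character in [3-6], then 3 to 4 of any character (lazy), then one or more of the literal 'p'; then one or more of any character (non-capturing group); then one or more of a literal 'r', then a non-whitespace character.
`re.search` tries every starting position until one works.
The match spans [29:55] → '6akz33364440e mpp3@hrrrrr@'.
Captured: group 1 = '6'.

('6',)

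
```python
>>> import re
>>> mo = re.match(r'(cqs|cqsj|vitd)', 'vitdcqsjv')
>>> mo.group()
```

'vitd'

`re.match` won't scan ahead — the pattern has to work from the very first character.
The match spans [0:4] → 'vitd'.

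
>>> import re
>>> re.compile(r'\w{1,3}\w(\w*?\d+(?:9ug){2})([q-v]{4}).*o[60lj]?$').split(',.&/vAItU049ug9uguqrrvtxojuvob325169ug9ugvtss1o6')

[',.&/', 'U049ug9ug', 'uqrr', '']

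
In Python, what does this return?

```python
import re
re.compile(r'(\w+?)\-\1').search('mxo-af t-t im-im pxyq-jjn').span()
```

(7, 10)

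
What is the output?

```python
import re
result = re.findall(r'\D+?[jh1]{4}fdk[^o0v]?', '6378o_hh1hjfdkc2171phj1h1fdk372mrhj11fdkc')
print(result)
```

['o_hh1hjfdkc', 'phj1h1fdk3', 'mrhj11fdkc']

Pattern: one or more of a non-digit (lazy), then exactly 4 of one of [jh1]; then the literal 'fdk', then optionally any character except [o0v].
Since nothing is captured, `findall` lists the 3 matched substrings directly.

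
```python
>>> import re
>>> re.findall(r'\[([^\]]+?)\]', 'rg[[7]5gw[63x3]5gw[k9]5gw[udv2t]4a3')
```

['[7', '63x3', 'k9', 'udv2t']

Matches: at [2:6] match '[[7]', group 1 = '[7'; at [9:15] match '[63x3]', group 1 = '63x3'; at [18:22] match '[k9]', group 1 = 'k9'; at [25:32] match '[udv2t]', group 1 = 'udv2t'.
Because there's exactly one group, `findall` drops the full match and keeps group 1 from each hit.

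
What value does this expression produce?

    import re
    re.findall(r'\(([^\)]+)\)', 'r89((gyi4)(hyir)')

['(gyi4', 'hyir']

`findall` collects group 1 from each match (2 total).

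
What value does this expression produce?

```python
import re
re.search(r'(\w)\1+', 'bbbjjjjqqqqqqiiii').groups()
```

A backreference is literal: `\1` must see the identical characters the first group matched.
`search` walks the string left to right and returns the first match it finds.
The match spans [0:3] → 'bbb'.
Captured: group 1 = 'b'.

('b',)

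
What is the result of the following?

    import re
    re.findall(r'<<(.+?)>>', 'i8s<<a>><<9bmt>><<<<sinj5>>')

With the lazy modifier that quantifier settles for the fewest repetitions that let the rest of the pattern succeed (the atoms after it are unaffected and can still be greedy).
Walking the string: at [3:8] match '<<a>>', group 1 = 'a'; at [8:16] match '<<9bmt>>', group 1 = '9bmt'; at [16:27] match '<<<<sinj5>>', group 1 = '<<sinj5'.
Because there's exactly one group, `findall` drops the full match and keeps group 1 from each hit.

['a', '9bmt', '<<sinj5']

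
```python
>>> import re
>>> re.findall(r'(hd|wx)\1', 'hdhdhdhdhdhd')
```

['hd', 'hd', 'hd']

The backreference `\1` re-matches whatever the first group consumed, character for character.
With a single group, `findall` returns only what that group captured — 3 items.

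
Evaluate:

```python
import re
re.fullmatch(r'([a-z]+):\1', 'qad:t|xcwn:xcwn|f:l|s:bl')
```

None

`fullmatch` succeeds only if the pattern covers the string from start to end.
Here the pattern can't cover the whole string, so the call returns None.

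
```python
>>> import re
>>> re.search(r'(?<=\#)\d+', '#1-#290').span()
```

Because the assertion is zero-width, the text it checks is not consumed and won't appear in the result.
`search` walks the string left to right and returns the first match it finds.
The match spans [1:2] → '1'.

(1, 2)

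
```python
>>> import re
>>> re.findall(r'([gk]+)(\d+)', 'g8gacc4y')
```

This matches one or more of one of [gk] (captured); then one or more of a digit (captured).
Scanning left to right: at [0:2] match 'g8', groups = ('g', '8').
`findall` packs the 2 group values into a tuple for every match.

[('g', '8')]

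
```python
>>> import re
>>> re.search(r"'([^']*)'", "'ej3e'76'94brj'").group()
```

`re.search` scans for the first position where the pattern succeeds.
The match spans [0:6] → "'ej3e'".
Captured: group 1 = 'ej3e'.

"'ej3e'"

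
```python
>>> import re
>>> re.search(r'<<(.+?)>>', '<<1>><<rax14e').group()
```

Unlike `match`, `search` isn't anchored — it looks for the pattern anywhere in the string.
The match spans [0:5] → '<<1>>'.
Captured: group 1 = '1'.

'<<1>>'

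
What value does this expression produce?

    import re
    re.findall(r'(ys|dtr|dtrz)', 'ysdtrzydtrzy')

`|` is ordered: at each position the engine commits to the first alternative that works.
Matches: at [0:2] match 'ys', group 1 = 'ys'; at [2:5] match 'dtr', group 1 = 'dtr'; at [7:10] match 'dtr', group 1 = 'dtr'.
Because there's exactly one group, `findall` drops the full match and keeps group 1 from each hit.

['ys', 'dtr', 'dtr']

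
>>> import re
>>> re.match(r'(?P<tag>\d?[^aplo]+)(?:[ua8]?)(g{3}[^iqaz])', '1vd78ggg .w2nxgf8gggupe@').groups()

The match spans [0:21] → '1vd78ggg .w2nxgf8gggu'.
Captured: group 1 = '1vd78ggg .w2nxgf8', group 2 = 'gggu'.

('1vd78ggg .w2nxgf8', 'gggu')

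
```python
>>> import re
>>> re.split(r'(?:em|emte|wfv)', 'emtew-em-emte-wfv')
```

['', 'tew-', '-', 'te-', '']

`|` is ordered: at each position the engine commits to the first alternative that works.
Matches to split on: at [0:2] → 'em'; at [6:8] → 'em'; at [9:11] → 'em'; at [14:17] → 'wfv'.
The string is cut at each match, leaving 5 pieces.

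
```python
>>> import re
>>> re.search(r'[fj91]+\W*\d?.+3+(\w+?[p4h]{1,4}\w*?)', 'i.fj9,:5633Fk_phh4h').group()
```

Because the quantifier is non-greedy, it stops expanding at the earliest point where the rest of the pattern can succeed.
The match spans [2:18] → 'fj9,:5633Fk_phh4'.

'fj9,:5633Fk_phh4'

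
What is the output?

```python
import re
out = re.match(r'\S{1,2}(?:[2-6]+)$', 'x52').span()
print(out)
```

This matches 1 to 2 of a non-whitespace character; then one or more of a character in [2-6] (non-capturing group); then anchored at the end.
`match` is anchored at position 0; if the pattern doesn't fit there, it returns None.
The match spans [0:3] → 'x52'.

(0, 3)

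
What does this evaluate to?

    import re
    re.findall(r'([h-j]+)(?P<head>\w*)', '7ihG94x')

[('ih', 'G94x')]

This matches one or more of a character in [h-j] (captured); then zero or more of a word character (captured as 'head').
`findall` packs the 2 group values into a tuple for every match.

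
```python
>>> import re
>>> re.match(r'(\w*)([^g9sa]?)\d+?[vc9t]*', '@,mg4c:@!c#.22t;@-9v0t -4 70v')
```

`re.match` won't scan ahead — the pattern has to work from the very first character.
Here the string doesn't start with a match, so the call returns None.

None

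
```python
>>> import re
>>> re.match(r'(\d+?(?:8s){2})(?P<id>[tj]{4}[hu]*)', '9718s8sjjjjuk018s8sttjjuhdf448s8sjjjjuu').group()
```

'9718s8sjjjju'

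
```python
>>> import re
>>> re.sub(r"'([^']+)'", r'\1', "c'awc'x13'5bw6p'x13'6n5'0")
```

'cawcx135bw6px136n50'

The replacement refers to a captured group, so each match is rewritten using its own captured text.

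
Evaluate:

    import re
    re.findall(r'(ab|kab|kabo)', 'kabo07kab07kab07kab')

['kab', 'kab', 'kab', 'kab']

Branches in `(...|...)` are attempted left-to-right; the first branch that allows the whole pattern to succeed is taken.
Because there's exactly one group, `findall` drops the full match and keeps group 1 from each hit.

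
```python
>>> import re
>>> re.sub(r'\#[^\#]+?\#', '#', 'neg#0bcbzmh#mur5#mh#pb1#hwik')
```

'neg#mur5#pb1#hwik'

Each match is replaced by '#'.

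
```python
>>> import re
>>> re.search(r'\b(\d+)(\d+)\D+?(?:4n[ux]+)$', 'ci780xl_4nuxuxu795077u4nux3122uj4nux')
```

None

This matches a word boundary (`\b`, zero-width); then one or more of a digit (captured); then one or more of a digit (captured); then one or more of a non-digit (lazy); then the literal '4n', then one or more of one of [ux] (non-capturing group); then anchored at the end.
`re.search` tries every starting position until one works.
Here no position works, so the call returns None.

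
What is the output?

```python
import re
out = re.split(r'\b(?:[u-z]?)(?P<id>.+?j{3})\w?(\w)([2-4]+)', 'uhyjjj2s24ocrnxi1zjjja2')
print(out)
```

This matches a word boundary (`\b`, zero-width); then optionally a character in [u-z] (non-capturing group); then one or more of any character (lazy), then exactly 3 of the literal 'j' (captured as 'id'); then optionally a word character; then a word character (captured); then one or more of a character in [2-4] (captured).
Because the pattern has a capturing group, `split` also inserts each captured text between the pieces.

['', 'hyjjj', 's', '24', 'ocrnxi1zjjja2']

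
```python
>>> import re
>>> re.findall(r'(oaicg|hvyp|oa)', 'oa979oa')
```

['oa', 'oa']

One capturing group, so `findall` returns just the captured substring from each match — 2 in all.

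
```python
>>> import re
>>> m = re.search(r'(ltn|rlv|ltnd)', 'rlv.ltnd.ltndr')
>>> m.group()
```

Unlike `match`, `search` isn't anchored — it looks for the pattern anywhere in the string.
The match spans [0:3] → 'rlv'.
Captured: group 1 = 'rlv'.

'rlv'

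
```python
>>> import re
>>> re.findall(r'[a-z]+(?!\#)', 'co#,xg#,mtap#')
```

The negative lookahead/lookbehind blocks any match where the forbidden context is present.
Walking the string: at [0:1] → 'c'; at [4:5] → 'x'; at [8:11] → 'mta'.
Since nothing is captured, `findall` lists the 3 matched substrings directly.

['c', 'x', 'mta']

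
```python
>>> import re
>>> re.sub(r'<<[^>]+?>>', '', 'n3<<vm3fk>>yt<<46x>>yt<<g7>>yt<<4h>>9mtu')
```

Matches: at [2:11] → '<<vm3fk>>'; at [13:20] → '<<46x>>'; at [22:28] → '<<g7>>'; at [30:36] → '<<4h>>'.
Each match is replaced by ''.

'n3ytytyt9mtu'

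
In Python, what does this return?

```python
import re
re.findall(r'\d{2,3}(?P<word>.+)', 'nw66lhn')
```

['lhn']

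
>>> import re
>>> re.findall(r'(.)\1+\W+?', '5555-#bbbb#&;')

`\1` has to match the exact text group 1 already captured.
Scanning left to right: at [0:5] match '5555-', group 1 = '5'; at [6:11] match 'bbbb#', group 1 = 'b'.
With a single group, `findall` returns only what that group captured — 2 items.

['5', 'b']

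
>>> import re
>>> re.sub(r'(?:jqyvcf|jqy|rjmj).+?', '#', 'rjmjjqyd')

Each match is replaced by '#'.

'#qyd'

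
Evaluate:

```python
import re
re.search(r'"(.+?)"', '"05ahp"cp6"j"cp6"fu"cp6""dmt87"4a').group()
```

'"05ahp"'

A `+?`/`*?`/`{m,n}?` starts at its minimum and grows only as far as needed for what follows to match.
Unlike `match`, `search` isn't anchored — it looks for the pattern anywhere in the string.
The match spans [0:7] → '"05ahp"'.
Captured: group 1 = '05ahp'.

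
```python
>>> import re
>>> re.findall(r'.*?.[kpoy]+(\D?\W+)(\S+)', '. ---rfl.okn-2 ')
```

Pattern: zero or more of any character (lazy), then any character; then one or more of one of [kpoy]; then optionally a non-digit, then one or more of a non-word character (captured); then one or more of a non-whitespace character (captured).
Matches: at [0:14] match '. ---rfl.okn-2', groups = ('n-', '2').
`findall` packs the 2 group values into a tuple for every match.

[('n-', '2')]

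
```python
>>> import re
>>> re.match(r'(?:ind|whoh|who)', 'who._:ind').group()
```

'who'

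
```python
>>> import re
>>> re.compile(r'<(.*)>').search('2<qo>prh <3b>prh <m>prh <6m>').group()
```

`re.search` tries every starting position until one works.
The match spans [1:28] → '<qo>prh <3b>prh <m>prh <6m>'.
Captured: group 1 = 'qo>prh <3b>prh <m>prh <6m'.

'<qo>prh <3b>prh <m>prh <6m>'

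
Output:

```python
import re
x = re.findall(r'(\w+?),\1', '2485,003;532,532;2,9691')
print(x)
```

The backreference `\1` re-matches whatever the first group consumed, character for character.
Scanning left to right: at [9:16] match '532,532', group 1 = '532'.
Because there's exactly one group, `findall` drops the full match and keeps group 1 from the one hit.

['532']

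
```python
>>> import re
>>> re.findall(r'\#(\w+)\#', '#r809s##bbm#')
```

Matches: at [0:7] match '#r809s#', group 1 = 'r809s'; at [7:12] match '#bbm#', group 1 = 'bbm'.
Because there's exactly one group, `findall` drops the full match and keeps group 1 from each hit.

['r809s', 'bbm']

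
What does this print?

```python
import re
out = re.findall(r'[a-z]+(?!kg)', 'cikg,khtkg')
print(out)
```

Because the assertion is negative and zero-width, positions next to the forbidden text are skipped.
`findall` yields the raw match text (2 of them) because the pattern has no groups.

['cikg', 'khtkg']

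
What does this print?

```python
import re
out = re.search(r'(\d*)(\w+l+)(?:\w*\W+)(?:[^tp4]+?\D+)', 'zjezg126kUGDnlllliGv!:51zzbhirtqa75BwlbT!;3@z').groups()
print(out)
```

The match spans [0:33] → 'zjezg126kUGDnlllliGv!:51zzbhirtqa'.
Captured: group 1 = '', group 2 = 'zjezg126kUGDnllll'.

('', 'zjezg126kUGDnllll')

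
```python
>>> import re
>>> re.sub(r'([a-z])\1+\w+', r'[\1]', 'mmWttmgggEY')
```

The backreference `\1` re-matches whatever the first group consumed, character for character.
Each match is replaced using the text its own group 1 captured.

'[m]'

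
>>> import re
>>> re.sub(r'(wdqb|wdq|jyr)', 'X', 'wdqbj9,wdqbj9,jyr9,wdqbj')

`|` is ordered: at each position the engine commits to the first alternative that works.
Matches: at [0:4] → 'wdqb'; at [7:11] → 'wdqb'; at [14:17] → 'jyr'; at [19:23] → 'wdqb'.
`sub` substitutes 'X' at each match site.

'Xj9,Xj9,X9,Xj'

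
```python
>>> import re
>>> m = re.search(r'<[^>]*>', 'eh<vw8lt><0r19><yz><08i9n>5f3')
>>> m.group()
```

Unlike `match`, `search` isn't anchored — it looks for the pattern anywhere in the string.
The match spans [2:9] → '<vw8lt>'.

'<vw8lt>'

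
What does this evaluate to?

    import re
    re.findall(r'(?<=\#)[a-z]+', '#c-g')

The lookaround is zero-width — it requires the adjacent text to match without consuming it, so the asserted text isn't part of the match.
Scanning left to right: at [1:2] → 'c'.
`findall` yields the raw match text (1 of them) because the pattern has no groups.

['c']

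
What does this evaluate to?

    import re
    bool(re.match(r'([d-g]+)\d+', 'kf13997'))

False

`re.match` won't scan ahead — the pattern has to work from the very first character.
Here position 0 doesn't satisfy it, so the call returns None, and `bool(None)` is False.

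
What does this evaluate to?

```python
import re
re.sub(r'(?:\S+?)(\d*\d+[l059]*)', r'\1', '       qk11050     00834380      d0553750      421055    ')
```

'       11050     0834380      0553750      21055    '

Pattern: one or more of a non-whitespace character (lazy) (non-capturing group); then zero or more of a digit, then one or more of a digit, then zero or more of one of [l059] (captured).
Lazy quantifiers expand one character at a time until the remainder of the pattern can match.
Matches: at [7:14] → 'qk11050'; at [19:27] → '00834380'; at [33:41] → 'd0553750'; at [47:53] → '421055'.
Each match is replaced using the text its own group 1 captured.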